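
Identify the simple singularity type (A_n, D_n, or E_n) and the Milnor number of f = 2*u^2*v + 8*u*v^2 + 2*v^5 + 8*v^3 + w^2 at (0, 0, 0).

Type D_6, Milnor number mu = 6.

The Hessian of f at 0 is [[0, 0, 0], [0, 0, 0], [0, 0, 2]] with rank 1, so corank 2. A Groebner basis of the Jacobian ideal J(f) in C{u,v,w} is {u^2/5 + v^4 - 4*v^2/5, u^3 + 8*v^3, u*v + 2*v^2, w}; counting standard monomials gives mu = 6. Corank 2; j^3 = 2*v*(u + 2*v)^2 has shape L^2 M (L != M), so D-series; mu = 6 gives D_6.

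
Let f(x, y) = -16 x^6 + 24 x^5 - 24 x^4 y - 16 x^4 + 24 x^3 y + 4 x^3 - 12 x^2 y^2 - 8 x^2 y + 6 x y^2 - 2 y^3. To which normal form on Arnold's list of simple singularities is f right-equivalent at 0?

The Hessian of f at 0 has rank 0. Corank 2; j^3 = 2*(x - y)*(2*x^2 - 2*x*y + y^2) splits into three distinct lines over C (the quadratic factor has nonzero discriminant), so D_4.

D_{4}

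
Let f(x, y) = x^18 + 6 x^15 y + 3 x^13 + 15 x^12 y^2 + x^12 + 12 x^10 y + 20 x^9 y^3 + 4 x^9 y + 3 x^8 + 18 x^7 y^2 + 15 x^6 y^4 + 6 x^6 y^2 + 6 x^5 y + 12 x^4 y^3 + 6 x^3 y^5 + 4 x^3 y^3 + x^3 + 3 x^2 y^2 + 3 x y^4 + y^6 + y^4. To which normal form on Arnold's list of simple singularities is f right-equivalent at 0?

The Hessian of f at 0 has rank 0. Corank 2; j^3 = x^3 is a perfect cube, so E-series; the 4-jet and mu = 6 give E_6.

E_6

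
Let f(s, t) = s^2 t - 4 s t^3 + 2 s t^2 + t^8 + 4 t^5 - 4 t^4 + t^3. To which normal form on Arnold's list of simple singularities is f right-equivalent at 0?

The Hessian of f at 0 is [[0, 0], [0, 0]] with rank 0, so corank 2. A Groebner basis of the Jacobian ideal J(f) in C{s,t} is {s^4 - 3*s^3 - 7*s^2*t - 4*s^2 + 5*s*t^2/2 - 19*s*t/4 - 3*t^2/4, s^3*t + 3*s^3/2 + 3*s^2*t + s^2 + 5*s*t/4 + t^2/4, -s^3/2 + s^2*t^2 - s^2*t/2, -s*t/2 + t^3 - t^2/2}; counting standard monomials gives mu = 9. Corank 2; j^3 = t*(s + t)^2 has shape L^2 M (L != M), so D-series; mu = 9 gives D_9.

D9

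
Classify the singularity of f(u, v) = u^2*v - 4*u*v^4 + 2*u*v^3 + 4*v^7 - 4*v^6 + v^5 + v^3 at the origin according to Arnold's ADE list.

D_4

The Hessian of f at 0 has rank 0. Corank 2; j^3 = v*(u^2 + v^2) splits into three distinct lines over C (the quadratic factor has nonzero discriminant), so D_4.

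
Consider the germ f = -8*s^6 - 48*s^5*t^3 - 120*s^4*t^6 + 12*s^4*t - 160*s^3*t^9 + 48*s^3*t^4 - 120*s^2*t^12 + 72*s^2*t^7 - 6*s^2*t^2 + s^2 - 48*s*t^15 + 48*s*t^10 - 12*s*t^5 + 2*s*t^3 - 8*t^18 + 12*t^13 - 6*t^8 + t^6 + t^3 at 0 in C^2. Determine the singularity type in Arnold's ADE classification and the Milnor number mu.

Type A_2, Milnor number mu = 2.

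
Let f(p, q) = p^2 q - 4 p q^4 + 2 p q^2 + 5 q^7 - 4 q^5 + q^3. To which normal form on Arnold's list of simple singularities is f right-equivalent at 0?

D8

The Hessian of f at 0 has rank 0. Corank 2; j^3 = q*(p + q)^2 has shape L^2 M (L != M), so D-series; mu = 8 gives D_8.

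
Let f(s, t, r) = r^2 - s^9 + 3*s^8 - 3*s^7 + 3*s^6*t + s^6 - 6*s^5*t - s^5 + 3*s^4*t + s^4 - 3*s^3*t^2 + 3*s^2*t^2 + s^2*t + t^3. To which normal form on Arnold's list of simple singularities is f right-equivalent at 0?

D_4

The Hessian of f at 0 is [[0, 0, 0], [0, 0, 0], [0, 0, 2]] with rank 1, so corank 2. A Groebner basis of the Jacobian ideal J(f) in C{s,t,r} is {t^3, s^2 + 3*t^2, s*t, r}; counting standard monomials gives mu = 4. Corank 2; j^3 = t*(s^2 + t^2) splits into three distinct lines over C (the quadratic factor has nonzero discriminant), so D_4.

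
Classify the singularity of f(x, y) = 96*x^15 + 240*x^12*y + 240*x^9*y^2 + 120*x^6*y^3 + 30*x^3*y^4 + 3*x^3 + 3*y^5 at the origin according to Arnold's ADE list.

The Hessian of f at 0 is [[0, 0], [0, 0]] with rank 0, so corank 2. A Groebner basis of the Jacobian ideal J(f) in C{x,y} is {y^4, x^2}; counting standard monomials gives mu = 8. Corank 2; j^3 = 3*x^3 is a perfect cube, so E-series; the 5-jet and mu = 8 give E_8.

E_{8}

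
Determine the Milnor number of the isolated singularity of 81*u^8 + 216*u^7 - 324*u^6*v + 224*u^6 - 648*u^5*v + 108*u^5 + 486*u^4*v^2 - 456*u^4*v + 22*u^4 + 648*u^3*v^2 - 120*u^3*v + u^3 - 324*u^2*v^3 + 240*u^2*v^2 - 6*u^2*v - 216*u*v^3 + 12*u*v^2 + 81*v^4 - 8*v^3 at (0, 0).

6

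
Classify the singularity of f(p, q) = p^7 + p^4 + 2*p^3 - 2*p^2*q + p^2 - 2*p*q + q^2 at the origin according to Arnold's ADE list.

A_{6}

The Hessian of f at 0 has rank 1. Corank 1: A-series; mu = 6 gives A_6.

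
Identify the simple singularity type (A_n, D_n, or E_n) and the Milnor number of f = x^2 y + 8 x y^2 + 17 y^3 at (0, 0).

The Hessian of f at 0 has rank 0. Corank 2; j^3 = y*(x^2 + 8*x*y + 17*y^2) splits into three distinct lines over C (the quadratic factor has nonzero discriminant), so D_4.

Type D_4, Milnor number mu = 4.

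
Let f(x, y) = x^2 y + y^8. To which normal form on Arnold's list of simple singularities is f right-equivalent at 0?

D_9

The Hessian of f at 0 is [[0, 0], [0, 0]] with rank 0, so corank 2. A Groebner basis of the Jacobian ideal J(f) in C{x,y} is {x^2/8 + y^7, x^3, x*y}; counting standard monomials gives mu = 9. Corank 2; j^3 = x^2*y has shape L^2 M (L != M), so D-series; mu = 9 gives D_9.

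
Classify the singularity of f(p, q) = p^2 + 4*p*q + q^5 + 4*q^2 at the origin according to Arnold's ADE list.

The Hessian of f at 0 has rank 1. Corank 1: A-series; mu = 4 gives A_4.

A4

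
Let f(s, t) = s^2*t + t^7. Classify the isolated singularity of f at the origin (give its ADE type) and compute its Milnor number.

Type D_{8}, Milnor number mu = 8.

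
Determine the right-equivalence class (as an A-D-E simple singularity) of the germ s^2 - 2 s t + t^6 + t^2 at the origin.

A_5

The Hessian of f at 0 has rank 1. Corank 1: A-series; mu = 5 gives A_5.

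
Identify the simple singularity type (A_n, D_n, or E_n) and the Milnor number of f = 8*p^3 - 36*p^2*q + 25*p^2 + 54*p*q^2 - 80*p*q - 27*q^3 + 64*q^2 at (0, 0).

Type A_{2}, Milnor number mu = 2.

The Hessian of f at 0 has rank 1. Corank 1: A-series; mu = 2 gives A_2.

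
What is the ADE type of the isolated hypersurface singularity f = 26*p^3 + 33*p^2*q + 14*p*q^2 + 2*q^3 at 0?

The Hessian of f at 0 has rank 0. Corank 2; j^3 = (2*p + q)*(13*p^2 + 10*p*q + 2*q^2) splits into three distinct lines over C (the quadratic factor has nonzero discriminant), so D_4.

D_{4}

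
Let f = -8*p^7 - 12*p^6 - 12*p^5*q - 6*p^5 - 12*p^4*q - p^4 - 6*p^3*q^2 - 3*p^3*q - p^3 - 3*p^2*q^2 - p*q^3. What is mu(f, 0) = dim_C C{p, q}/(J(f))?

7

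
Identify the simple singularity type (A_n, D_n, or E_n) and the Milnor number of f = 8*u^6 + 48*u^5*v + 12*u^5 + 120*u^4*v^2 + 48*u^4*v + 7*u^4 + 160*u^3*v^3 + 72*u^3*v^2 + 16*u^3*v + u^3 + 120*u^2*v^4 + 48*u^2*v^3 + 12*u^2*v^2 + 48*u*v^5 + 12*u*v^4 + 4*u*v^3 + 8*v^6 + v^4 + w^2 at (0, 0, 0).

Type E_{6}, Milnor number mu = 6.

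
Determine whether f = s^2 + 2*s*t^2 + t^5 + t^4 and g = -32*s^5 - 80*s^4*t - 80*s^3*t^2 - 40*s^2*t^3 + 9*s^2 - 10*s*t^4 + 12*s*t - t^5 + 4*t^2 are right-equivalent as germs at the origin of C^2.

Yes.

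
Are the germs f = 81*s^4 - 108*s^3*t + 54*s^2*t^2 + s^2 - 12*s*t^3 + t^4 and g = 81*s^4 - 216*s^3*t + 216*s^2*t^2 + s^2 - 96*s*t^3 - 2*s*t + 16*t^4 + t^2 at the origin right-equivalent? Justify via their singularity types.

The Hessian of f at 0 has rank 1. Corank 1: A-series; mu = 3 gives A_3. The Hessian of g at 0 has rank 1. Corank 1: A-series; mu = 3 gives A_3. Both have type A_3, hence right-equivalent.

Yes.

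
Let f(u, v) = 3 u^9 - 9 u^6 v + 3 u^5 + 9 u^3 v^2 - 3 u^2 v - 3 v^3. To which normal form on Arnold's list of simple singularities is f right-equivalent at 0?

D_{4}

The Hessian of f at 0 has rank 0. Corank 2; j^3 = -3*v*(u^2 + v^2) splits into three distinct lines over C (the quadratic factor has nonzero discriminant), so D_4.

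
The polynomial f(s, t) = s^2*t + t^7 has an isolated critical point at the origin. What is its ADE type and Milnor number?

Type D_{8}, Milnor number mu = 8.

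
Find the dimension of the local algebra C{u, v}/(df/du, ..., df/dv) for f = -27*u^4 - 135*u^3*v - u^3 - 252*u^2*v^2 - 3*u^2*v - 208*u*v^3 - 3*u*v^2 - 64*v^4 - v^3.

7

The Hessian of f at 0 is [[0, 0], [0, 0]] with rank 0, so corank 2. A Groebner basis of the Jacobian ideal J(f) in C{u,v} is {u^2/3 + 2*u*v/3 + v^4 + v^3/9 + v^2/3, u^3 + 7*u^2/3 + 14*u*v/3 + 16*v^3/9 + 7*v^2/3, u^2*v - 13*u^2/9 - 26*u*v/9 - 40*v^3/27 - 13*v^2/9, 2*u^2/3 + u*v^2 + 4*u*v/3 + 11*v^3/9 + 2*v^2/3}; counting standard monomials gives mu = 7. Corank 2; j^3 = -(u + v)^3 is a perfect cube, so E-series; the 4-jet and mu = 7 give E_7.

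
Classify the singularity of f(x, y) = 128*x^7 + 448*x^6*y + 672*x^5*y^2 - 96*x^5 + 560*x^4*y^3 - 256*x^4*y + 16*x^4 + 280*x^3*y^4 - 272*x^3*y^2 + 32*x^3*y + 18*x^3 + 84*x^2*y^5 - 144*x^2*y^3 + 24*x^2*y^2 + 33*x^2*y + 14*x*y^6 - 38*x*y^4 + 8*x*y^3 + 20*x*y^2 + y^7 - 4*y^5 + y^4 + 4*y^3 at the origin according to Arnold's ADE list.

The Hessian of f at 0 has rank 0. Corank 2; j^3 = (2*x + y)*(3*x + 2*y)^2 has shape L^2 M (L != M), so D-series; mu = 5 gives D_5.

D_{5}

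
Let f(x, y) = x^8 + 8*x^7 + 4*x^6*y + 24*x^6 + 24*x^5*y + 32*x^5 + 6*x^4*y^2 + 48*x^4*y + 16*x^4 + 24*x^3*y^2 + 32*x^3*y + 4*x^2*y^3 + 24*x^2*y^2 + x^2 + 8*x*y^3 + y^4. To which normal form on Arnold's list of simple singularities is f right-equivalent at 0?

A_{3}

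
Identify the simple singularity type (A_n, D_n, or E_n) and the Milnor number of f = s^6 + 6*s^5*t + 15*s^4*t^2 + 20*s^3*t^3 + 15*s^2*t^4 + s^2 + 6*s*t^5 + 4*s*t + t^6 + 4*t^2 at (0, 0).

Type A_5, Milnor number mu = 5.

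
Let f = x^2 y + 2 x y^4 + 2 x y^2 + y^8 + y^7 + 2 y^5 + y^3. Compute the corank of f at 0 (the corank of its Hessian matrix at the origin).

2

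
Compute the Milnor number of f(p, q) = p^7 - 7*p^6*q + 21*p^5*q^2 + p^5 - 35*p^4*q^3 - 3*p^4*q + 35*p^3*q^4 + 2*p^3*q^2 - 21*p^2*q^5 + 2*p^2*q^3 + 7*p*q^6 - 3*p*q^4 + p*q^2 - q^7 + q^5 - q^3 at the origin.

6

The Hessian of f at 0 is [[0, 0], [0, 0]] with rank 0, so corank 2. A Groebner basis of the Jacobian ideal J(f) in C{p,q} is {p^4 + q^2/5, q^3, p*q - 6*q^2/5}; counting standard monomials gives mu = 6. Corank 2; j^3 = q^2*(p - q) has shape L^2 M (L != M), so D-series; mu = 6 gives D_6.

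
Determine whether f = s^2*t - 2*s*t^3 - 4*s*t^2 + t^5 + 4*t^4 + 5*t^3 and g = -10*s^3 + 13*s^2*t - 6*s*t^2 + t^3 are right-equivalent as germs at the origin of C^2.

The Hessian of f at 0 has rank 0. Corank 2; j^3 = t*(s^2 - 4*s*t + 5*t^2) splits into three distinct lines over C (the quadratic factor has nonzero discriminant), so D_4. The Hessian of g at 0 has rank 0. Corank 2; j^3 = -(2*s - t)*(5*s^2 - 4*s*t + t^2) splits into three distinct lines over C (the quadratic factor has nonzero discriminant), so D_4. Both have type D_4, hence right-equivalent.

Yes.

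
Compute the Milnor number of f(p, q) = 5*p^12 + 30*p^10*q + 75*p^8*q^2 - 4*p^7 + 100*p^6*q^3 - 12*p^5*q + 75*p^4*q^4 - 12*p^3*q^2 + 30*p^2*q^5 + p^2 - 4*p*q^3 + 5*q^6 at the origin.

The Hessian of f at 0 is [[2, 0], [0, 0]] with rank 1, so corank 1. A Groebner basis of the Jacobian ideal J(f) in C{p,q} is {p*q^2, -p/2 + q^3, p^2}; counting standard monomials gives mu = 5. Corank 1: A-series; mu = 5 gives A_5.

5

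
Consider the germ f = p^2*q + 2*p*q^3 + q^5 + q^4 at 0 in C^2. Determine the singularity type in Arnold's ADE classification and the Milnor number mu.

Type D5, Milnor number mu = 5.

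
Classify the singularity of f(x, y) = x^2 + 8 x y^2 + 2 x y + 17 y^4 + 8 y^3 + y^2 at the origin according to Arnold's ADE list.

The Hessian of f at 0 has rank 1. Corank 1: A-series; mu = 3 gives A_3.

A_{3}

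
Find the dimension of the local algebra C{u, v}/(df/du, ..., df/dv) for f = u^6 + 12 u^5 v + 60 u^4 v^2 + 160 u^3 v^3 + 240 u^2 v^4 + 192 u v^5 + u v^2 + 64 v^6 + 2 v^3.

The Hessian of f at 0 is [[0, 0], [0, 0]] with rank 0, so corank 2. A Groebner basis of the Jacobian ideal J(f) in C{u,v} is {u^5 + v^2/6, v^3, u*v + 2*v^2}; counting standard monomials gives mu = 7. Corank 2; j^3 = v^2*(u + 2*v) has shape L^2 M (L != M), so D-series; mu = 7 gives D_7.

7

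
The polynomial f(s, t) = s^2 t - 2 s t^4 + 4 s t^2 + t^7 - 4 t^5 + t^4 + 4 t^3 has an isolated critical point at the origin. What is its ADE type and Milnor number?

Type D5, Milnor number mu = 5.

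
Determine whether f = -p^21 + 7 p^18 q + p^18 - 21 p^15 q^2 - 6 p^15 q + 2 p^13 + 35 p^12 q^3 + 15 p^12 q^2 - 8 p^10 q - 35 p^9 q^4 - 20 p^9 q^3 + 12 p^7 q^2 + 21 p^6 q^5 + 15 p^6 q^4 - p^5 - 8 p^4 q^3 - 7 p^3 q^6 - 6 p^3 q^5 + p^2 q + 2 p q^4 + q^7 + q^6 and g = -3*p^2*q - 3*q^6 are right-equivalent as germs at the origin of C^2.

Yes.

The Hessian of f at 0 has rank 0. Corank 2; j^3 = p^2*q has shape L^2 M (L != M), so D-series; mu = 7 gives D_7. The Hessian of g at 0 has rank 0. Corank 2; j^3 = -3*p^2*q has shape L^2 M (L != M), so D-series; mu = 7 gives D_7. Both have type D_7, hence right-equivalent.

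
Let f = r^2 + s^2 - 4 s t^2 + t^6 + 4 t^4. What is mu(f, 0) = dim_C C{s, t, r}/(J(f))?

The Hessian of f at 0 is [[2, 0, 0], [0, 0, 0], [0, 0, 2]] with rank 2, so corank 1. A Groebner basis of the Jacobian ideal J(f) in C{s,t,r} is {s^3, s^2*t, -s/2 + t^2, r}; counting standard monomials gives mu = 5. Corank 1: A-series; mu = 5 gives A_5.

5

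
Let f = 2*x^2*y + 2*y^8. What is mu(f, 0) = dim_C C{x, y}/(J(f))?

9

The Hessian of f at 0 has rank 0. Corank 2; j^3 = 2*x^2*y has shape L^2 M (L != M), so D-series; mu = 9 gives D_9.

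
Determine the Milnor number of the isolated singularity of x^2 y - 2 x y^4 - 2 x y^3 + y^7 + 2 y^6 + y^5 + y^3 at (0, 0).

4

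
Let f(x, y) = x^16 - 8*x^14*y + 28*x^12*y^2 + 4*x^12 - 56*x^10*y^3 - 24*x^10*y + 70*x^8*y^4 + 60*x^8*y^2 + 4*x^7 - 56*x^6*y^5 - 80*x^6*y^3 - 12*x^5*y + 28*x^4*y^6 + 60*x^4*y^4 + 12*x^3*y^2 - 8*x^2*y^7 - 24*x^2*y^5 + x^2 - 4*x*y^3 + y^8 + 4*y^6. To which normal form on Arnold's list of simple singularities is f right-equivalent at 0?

The Hessian of f at 0 has rank 1. Corank 1: A-series; mu = 7 gives A_7.

A7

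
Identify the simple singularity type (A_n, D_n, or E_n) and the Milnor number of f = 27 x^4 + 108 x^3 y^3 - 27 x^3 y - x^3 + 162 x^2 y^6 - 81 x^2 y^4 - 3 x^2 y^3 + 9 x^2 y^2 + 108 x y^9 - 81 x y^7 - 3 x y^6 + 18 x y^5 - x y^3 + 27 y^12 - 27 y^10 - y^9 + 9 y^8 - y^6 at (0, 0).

Type E_7, Milnor number mu = 7.

The Hessian of f at 0 has rank 0. Corank 2; j^3 = -x^3 is a perfect cube, so E-series; the 4-jet and mu = 7 give E_7.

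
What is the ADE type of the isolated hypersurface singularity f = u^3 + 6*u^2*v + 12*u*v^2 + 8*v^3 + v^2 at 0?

A2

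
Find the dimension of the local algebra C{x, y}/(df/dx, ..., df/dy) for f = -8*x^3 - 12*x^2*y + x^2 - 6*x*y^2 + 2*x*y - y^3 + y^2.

The Hessian of f at 0 has rank 1. Corank 1: A-series; mu = 2 gives A_2.

2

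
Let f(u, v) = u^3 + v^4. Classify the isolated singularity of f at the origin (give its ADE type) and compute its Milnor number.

The Hessian of f at 0 is [[0, 0], [0, 0]] with rank 0, so corank 2. A Groebner basis of the Jacobian ideal J(f) in C{u,v} is {v^3, u^2}; counting standard monomials gives mu = 6. Corank 2; j^3 = u^3 is a perfect cube, so E-series; the 4-jet and mu = 6 give E_6.

Type E_{6}, Milnor number mu = 6.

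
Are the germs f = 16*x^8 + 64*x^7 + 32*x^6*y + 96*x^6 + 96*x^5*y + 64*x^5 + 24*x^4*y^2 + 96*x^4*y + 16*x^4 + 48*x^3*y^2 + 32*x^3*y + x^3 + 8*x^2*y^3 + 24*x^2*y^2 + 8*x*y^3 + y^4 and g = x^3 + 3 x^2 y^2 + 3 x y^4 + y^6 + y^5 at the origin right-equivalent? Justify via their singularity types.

The Hessian of f at 0 has rank 0. Corank 2; j^3 = x^3 is a perfect cube, so E-series; the 4-jet and mu = 6 give E_6. The Hessian of g at 0 has rank 0. Corank 2; j^3 = x^3 is a perfect cube, so E-series; the 5-jet and mu = 8 give E_8. f is E_6 but g is E_8, hence not right-equivalent.

No.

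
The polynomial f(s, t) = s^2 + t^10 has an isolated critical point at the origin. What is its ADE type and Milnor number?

Type A_9, Milnor number mu = 9.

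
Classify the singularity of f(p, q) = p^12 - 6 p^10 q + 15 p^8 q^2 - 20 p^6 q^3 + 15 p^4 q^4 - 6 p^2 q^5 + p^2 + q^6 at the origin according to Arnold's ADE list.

The Hessian of f at 0 has rank 1. Corank 1: A-series; mu = 5 gives A_5.

A5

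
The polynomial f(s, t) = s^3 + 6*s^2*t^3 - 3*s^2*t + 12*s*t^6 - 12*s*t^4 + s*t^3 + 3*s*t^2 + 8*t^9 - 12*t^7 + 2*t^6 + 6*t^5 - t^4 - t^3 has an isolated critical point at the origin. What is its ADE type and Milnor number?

Type E7, Milnor number mu = 7.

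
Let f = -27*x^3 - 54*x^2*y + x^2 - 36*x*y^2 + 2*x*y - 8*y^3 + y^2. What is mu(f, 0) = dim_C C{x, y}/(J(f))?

2

The Hessian of f at 0 has rank 1. Corank 1: A-series; mu = 2 gives A_2.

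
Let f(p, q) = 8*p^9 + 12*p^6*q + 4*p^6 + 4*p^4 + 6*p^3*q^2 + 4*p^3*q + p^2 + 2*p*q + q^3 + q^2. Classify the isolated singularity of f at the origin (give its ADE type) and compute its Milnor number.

Type A2, Milnor number mu = 2.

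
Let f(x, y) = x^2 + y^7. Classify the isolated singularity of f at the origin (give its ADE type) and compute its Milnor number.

Type A6, Milnor number mu = 6.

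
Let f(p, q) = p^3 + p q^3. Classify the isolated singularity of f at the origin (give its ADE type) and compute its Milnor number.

Type E7, Milnor number mu = 7.

The Hessian of f at 0 is [[0, 0], [0, 0]] with rank 0, so corank 2. A Groebner basis of the Jacobian ideal J(f) in C{p,q} is {p^3, p*q^2, 3*p^2 + q^3}; counting standard monomials gives mu = 7. Corank 2; j^3 = p^3 is a perfect cube, so E-series; the 4-jet and mu = 7 give E_7.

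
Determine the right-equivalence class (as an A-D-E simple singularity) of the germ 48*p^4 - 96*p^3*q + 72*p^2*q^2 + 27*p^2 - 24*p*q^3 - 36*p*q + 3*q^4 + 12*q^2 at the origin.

A3

The Hessian of f at 0 is [[54, -36], [-36, 24]] with rank 1, so corank 1. A Groebner basis of the Jacobian ideal J(f) in C{p,q} is {q^3, p - 2*q/3}; counting standard monomials gives mu = 3. Corank 1: A-series; mu = 3 gives A_3.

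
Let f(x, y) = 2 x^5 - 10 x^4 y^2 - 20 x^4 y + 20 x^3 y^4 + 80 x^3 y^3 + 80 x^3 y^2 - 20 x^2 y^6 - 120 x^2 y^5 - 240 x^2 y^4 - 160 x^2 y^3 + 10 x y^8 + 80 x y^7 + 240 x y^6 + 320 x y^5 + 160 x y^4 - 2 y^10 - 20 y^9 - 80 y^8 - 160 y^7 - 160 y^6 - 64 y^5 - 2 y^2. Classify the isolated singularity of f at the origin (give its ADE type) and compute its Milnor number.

Type A_4, Milnor number mu = 4.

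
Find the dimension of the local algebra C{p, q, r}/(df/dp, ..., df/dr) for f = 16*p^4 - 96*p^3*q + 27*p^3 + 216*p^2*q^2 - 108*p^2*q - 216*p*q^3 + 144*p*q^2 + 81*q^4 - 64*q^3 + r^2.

The Hessian of f at 0 is [[0, 0, 0], [0, 0, 0], [0, 0, 2]] with rank 1, so corank 2. A Groebner basis of the Jacobian ideal J(f) in C{p,q,r} is {q^4, p*q^2 - 25*q^3/18, p^2 - 8*p*q/3 + 16*q^2/9, r}; counting standard monomials gives mu = 6. Corank 2; j^3 = (3*p - 4*q)^3 is a perfect cube, so E-series; the 4-jet and mu = 6 give E_6.

6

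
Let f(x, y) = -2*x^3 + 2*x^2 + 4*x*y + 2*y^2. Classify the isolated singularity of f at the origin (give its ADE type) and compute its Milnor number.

Type A_2, Milnor number mu = 2.

The Hessian of f at 0 has rank 1. Corank 1: A-series; mu = 2 gives A_2.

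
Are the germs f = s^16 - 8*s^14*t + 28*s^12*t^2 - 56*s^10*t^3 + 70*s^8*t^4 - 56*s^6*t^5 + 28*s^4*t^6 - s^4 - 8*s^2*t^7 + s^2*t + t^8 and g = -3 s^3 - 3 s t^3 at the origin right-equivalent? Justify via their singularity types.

The Hessian of f at 0 is [[0, 0], [0, 0]] with rank 0, so corank 2. A Groebner basis of the Jacobian ideal J(f) in C{s,t} is {s^2/8 + t^7, s^3, s*t}; counting standard monomials gives mu = 9. Corank 2; j^3 = s^2*t has shape L^2 M (L != M), so D-series; mu = 9 gives D_9. The Hessian of g at 0 is [[0, 0], [0, 0]] with rank 0, so corank 2. A Groebner basis of the Jacobian ideal J(g) in C{s,t} is {s^3, s*t^2, 3*s^2 + t^3}; counting standard monomials gives mu = 7. Corank 2; j^3 = -3*s^3 is a perfect cube, so E-series; the 4-jet and mu = 7 give E_7. f is D_9 but g is E_7, hence not right-equivalent.

No.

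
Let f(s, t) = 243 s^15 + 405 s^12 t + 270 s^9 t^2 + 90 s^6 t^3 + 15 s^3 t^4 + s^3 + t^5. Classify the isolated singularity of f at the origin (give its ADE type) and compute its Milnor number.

The Hessian of f at 0 has rank 0. Corank 2; j^3 = s^3 is a perfect cube, so E-series; the 5-jet and mu = 8 give E_8.

Type E_8, Milnor number mu = 8.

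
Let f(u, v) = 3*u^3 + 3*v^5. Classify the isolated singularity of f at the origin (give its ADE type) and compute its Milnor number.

Type E_{8}, Milnor number mu = 8.

The Hessian of f at 0 is [[0, 0], [0, 0]] with rank 0, so corank 2. A Groebner basis of the Jacobian ideal J(f) in C{u,v} is {v^4, u^2}; counting standard monomials gives mu = 8. Corank 2; j^3 = 3*u^3 is a perfect cube, so E-series; the 5-jet and mu = 8 give E_8.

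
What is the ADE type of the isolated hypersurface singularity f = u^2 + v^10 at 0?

The Hessian of f at 0 is [[2, 0], [0, 0]] with rank 1, so corank 1. A Groebner basis of the Jacobian ideal J(f) in C{u,v} is {v^9, u}; counting standard monomials gives mu = 9. Corank 1: A-series; mu = 9 gives A_9.

A_{9}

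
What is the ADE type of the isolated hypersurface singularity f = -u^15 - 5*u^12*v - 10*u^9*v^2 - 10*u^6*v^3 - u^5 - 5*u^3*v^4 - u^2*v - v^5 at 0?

D6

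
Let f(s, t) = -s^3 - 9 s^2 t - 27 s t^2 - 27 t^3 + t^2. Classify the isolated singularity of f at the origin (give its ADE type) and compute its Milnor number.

Type A_{2}, Milnor number mu = 2.

The Hessian of f at 0 is [[0, 0], [0, 2]] with rank 1, so corank 1. A Groebner basis of the Jacobian ideal J(f) in C{s,t} is {s^2, t}; counting standard monomials gives mu = 2. Corank 1: A-series; mu = 2 gives A_2.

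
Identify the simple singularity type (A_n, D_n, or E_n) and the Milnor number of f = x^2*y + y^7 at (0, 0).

Type D_8, Milnor number mu = 8.

The Hessian of f at 0 has rank 0. Corank 2; j^3 = x^2*y has shape L^2 M (L != M), so D-series; mu = 8 gives D_8.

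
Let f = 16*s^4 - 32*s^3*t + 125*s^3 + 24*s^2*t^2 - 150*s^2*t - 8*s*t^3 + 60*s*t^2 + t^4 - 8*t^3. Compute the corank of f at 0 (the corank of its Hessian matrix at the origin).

The Hessian at 0 is [[0, 0], [0, 0]] of rank 0; hence corank 2.

2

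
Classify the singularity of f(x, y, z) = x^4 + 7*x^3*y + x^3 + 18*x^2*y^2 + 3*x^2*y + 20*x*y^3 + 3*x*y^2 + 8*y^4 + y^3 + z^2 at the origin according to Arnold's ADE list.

The Hessian of f at 0 is [[0, 0, 0], [0, 0, 0], [0, 0, 2]] with rank 1, so corank 2. A Groebner basis of the Jacobian ideal J(f) in C{x,y,z} is {3*x^2 + 6*x*y + y^4 + y^3 + 3*y^2, x^3 + 9*x^2 + 18*x*y + 4*y^3 + 9*y^2, x^2*y - 5*x^2 - 10*x*y - 8*y^3/3 - 5*y^2, 2*x^2 + x*y^2 + 4*x*y + 5*y^3/3 + 2*y^2, z}; counting standard monomials gives mu = 7. Corank 2; j^3 = (x + y)^3 is a perfect cube, so E-series; the 4-jet and mu = 7 give E_7.

E7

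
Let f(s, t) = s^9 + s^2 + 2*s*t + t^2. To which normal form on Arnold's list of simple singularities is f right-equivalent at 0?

A8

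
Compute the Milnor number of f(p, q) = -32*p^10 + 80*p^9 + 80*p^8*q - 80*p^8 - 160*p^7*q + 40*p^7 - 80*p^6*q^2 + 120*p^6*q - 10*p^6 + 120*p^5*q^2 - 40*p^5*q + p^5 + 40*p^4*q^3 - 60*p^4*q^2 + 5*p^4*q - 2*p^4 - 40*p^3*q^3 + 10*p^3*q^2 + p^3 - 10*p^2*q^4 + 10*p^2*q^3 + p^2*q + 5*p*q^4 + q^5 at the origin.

6

The Hessian of f at 0 has rank 0. Corank 2; j^3 = p^2*(p + q) has shape L^2 M (L != M), so D-series; mu = 6 gives D_6.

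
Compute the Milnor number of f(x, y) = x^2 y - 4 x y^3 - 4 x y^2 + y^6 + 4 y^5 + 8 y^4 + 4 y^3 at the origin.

The Hessian of f at 0 has rank 0. Corank 2; j^3 = y*(x - 2*y)^2 has shape L^2 M (L != M), so D-series; mu = 7 gives D_7.

7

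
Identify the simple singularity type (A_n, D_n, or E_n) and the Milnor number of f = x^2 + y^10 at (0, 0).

The Hessian of f at 0 is [[2, 0], [0, 0]] with rank 1, so corank 1. A Groebner basis of the Jacobian ideal J(f) in C{x,y} is {y^9, x}; counting standard monomials gives mu = 9. Corank 1: A-series; mu = 9 gives A_9.

Type A_{9}, Milnor number mu = 9.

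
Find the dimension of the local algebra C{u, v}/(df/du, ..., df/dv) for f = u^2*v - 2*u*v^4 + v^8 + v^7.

The Hessian of f at 0 is [[0, 0], [0, 0]] with rank 0, so corank 2. A Groebner basis of the Jacobian ideal J(f) in C{u,v} is {u^2*v^2, -8*u^2*v - u^2 + u*v^3, -u*v + v^4, u^3}; counting standard monomials gives mu = 9. Corank 2; j^3 = u^2*v has shape L^2 M (L != M), so D-series; mu = 9 gives D_9.

9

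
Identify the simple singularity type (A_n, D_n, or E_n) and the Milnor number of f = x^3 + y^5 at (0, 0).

Type E8, Milnor number mu = 8.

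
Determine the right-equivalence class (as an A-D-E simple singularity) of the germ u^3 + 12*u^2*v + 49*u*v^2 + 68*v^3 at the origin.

The Hessian of f at 0 is [[0, 0], [0, 0]] with rank 0, so corank 2. A Groebner basis of the Jacobian ideal J(f) in C{u,v} is {v^3, u^2 - 47*v^2/3, u*v + 4*v^2}; counting standard monomials gives mu = 4. Corank 2; j^3 = (u + 4*v)*(u^2 + 8*u*v + 17*v^2) splits into three distinct lines over C (the quadratic factor has nonzero discriminant), so D_4.

D_{4}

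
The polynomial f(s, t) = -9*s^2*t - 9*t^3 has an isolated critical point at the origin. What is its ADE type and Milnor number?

Type D4, Milnor number mu = 4.

The Hessian of f at 0 has rank 0. Corank 2; j^3 = -9*t*(s^2 + t^2) splits into three distinct lines over C (the quadratic factor has nonzero discriminant), so D_4.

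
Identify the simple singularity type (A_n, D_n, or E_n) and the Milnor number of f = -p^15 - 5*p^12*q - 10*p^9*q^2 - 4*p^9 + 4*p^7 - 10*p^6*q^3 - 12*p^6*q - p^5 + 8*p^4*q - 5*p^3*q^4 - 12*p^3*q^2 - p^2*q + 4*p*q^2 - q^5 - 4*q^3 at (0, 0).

The Hessian of f at 0 is [[0, 0], [0, 0]] with rank 0, so corank 2. A Groebner basis of the Jacobian ideal J(f) in C{p,q} is {-p*q/16 + q^4 + q^2/8, p*q^2 - 2*q^3, p^2 - 59*p*q/16 + 27*q^2/8}; counting standard monomials gives mu = 6. Corank 2; j^3 = -q*(p - 2*q)^2 has shape L^2 M (L != M), so D-series; mu = 6 gives D_6.

Type D_6, Milnor number mu = 6.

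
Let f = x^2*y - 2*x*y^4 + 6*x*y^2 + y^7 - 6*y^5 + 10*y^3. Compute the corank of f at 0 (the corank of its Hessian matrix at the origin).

2

Hessian at 0 has rank 0.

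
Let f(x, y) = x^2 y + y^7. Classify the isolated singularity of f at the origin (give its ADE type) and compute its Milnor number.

Type D_8, Milnor number mu = 8.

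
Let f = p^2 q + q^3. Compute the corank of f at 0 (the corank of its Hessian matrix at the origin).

2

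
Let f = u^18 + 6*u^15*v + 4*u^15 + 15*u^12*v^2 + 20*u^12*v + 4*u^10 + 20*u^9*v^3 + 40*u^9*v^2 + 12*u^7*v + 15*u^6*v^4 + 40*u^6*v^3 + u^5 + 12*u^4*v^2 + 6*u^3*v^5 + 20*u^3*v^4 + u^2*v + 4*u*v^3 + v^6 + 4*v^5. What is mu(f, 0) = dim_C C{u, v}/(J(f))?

7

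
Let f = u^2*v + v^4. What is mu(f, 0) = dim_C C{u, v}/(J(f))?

The Hessian of f at 0 has rank 0. Corank 2; j^3 = u^2*v has shape L^2 M (L != M), so D-series; mu = 5 gives D_5.

5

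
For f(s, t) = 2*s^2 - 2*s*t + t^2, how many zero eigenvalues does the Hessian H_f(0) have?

0

Hessian at 0 has rank 2.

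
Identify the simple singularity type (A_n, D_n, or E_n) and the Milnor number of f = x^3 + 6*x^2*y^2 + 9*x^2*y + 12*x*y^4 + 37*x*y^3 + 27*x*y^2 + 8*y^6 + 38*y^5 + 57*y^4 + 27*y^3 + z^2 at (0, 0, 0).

Type E_{7}, Milnor number mu = 7.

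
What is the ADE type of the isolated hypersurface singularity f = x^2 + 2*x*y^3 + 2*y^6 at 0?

A_{5}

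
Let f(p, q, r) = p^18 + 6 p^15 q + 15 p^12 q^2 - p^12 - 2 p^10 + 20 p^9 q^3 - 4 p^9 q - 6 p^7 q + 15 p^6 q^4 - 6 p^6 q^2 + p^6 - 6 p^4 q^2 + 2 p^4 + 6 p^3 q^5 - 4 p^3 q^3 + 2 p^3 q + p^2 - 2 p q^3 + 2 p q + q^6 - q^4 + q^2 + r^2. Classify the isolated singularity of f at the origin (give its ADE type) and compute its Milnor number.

Type A_3, Milnor number mu = 3.

The Hessian of f at 0 has rank 2. Corank 1: A-series; mu = 3 gives A_3.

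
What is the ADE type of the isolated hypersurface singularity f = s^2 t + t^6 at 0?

D7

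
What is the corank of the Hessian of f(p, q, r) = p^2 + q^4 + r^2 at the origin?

The Hessian at 0 is [[2, 0, 0], [0, 0, 0], [0, 0, 2]] of rank 2; hence corank 1.

1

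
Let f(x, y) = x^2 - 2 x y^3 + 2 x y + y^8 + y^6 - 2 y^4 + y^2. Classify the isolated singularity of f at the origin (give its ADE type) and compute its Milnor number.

Type A_7, Milnor number mu = 7.

The Hessian of f at 0 has rank 1. Corank 1: A-series; mu = 7 gives A_7.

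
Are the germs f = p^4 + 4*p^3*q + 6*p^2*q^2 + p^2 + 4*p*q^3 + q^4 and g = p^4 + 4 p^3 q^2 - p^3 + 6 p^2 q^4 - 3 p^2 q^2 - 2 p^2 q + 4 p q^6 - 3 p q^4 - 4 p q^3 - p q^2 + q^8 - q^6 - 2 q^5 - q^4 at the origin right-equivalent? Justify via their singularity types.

The Hessian of f at 0 is [[2, 0], [0, 0]] with rank 1, so corank 1. A Groebner basis of the Jacobian ideal J(f) in C{p,q} is {q^3, p}; counting standard monomials gives mu = 3. Corank 1: A-series; mu = 3 gives A_3. The Hessian of g at 0 is [[0, 0], [0, 0]] with rank 0, so corank 2. A Groebner basis of the Jacobian ideal J(g) in C{p,q} is {p*q^2 - p*q/5 - q^2/5, p*q/5 + q^3 + q^2/5, p^2 + 6*p*q/5 + q^2/5}; counting standard monomials gives mu = 5. Corank 2; j^3 = -p*(p + q)^2 has shape L^2 M (L != M), so D-series; mu = 5 gives D_5. f is A_3 but g is D_5, hence not right-equivalent.

No.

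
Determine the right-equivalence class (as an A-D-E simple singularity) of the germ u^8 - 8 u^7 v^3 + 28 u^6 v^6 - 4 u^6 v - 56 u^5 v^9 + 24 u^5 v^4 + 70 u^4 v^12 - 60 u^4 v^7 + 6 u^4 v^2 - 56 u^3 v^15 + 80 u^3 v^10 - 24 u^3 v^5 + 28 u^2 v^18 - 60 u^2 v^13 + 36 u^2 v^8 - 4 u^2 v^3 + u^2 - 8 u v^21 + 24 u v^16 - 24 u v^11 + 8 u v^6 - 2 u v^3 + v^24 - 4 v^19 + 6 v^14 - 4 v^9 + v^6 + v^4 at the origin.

The Hessian of f at 0 has rank 1. Corank 1: A-series; mu = 3 gives A_3.

A_{3}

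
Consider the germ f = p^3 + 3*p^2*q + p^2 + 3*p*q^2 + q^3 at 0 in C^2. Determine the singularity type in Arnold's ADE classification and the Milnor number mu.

The Hessian of f at 0 has rank 1. Corank 1: A-series; mu = 2 gives A_2.

Type A_2, Milnor number mu = 2.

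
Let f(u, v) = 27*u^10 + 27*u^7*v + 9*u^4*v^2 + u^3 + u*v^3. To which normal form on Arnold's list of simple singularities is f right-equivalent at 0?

The Hessian of f at 0 has rank 0. Corank 2; j^3 = u^3 is a perfect cube, so E-series; the 4-jet and mu = 7 give E_7.

E_7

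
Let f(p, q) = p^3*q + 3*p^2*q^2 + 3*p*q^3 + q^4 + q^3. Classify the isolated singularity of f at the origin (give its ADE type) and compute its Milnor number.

Type E7, Milnor number mu = 7.

The Hessian of f at 0 has rank 0. Corank 2; j^3 = q^3 is a perfect cube, so E-series; the 4-jet and mu = 7 give E_7.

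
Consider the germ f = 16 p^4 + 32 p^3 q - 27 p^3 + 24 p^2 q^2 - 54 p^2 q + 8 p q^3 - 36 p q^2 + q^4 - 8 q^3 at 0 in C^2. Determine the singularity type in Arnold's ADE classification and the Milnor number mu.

The Hessian of f at 0 is [[0, 0], [0, 0]] with rank 0, so corank 2. A Groebner basis of the Jacobian ideal J(f) in C{p,q} is {q^4, p*q^2 + 11*q^3/18, p^2 + 4*p*q/3 + 4*q^2/9}; counting standard monomials gives mu = 6. Corank 2; j^3 = -(3*p + 2*q)^3 is a perfect cube, so E-series; the 4-jet and mu = 6 give E_6.

Type E6, Milnor number mu = 6.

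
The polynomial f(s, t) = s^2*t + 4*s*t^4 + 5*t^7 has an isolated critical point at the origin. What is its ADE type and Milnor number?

The Hessian of f at 0 has rank 0. Corank 2; j^3 = s^2*t has shape L^2 M (L != M), so D-series; mu = 8 gives D_8.

Type D_8, Milnor number mu = 8.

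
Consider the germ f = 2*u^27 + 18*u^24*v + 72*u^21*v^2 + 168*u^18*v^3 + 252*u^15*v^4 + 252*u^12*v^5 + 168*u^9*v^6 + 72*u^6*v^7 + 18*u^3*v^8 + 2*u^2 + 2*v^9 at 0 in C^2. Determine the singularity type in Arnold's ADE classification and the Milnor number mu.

The Hessian of f at 0 has rank 1. Corank 1: A-series; mu = 8 gives A_8.

Type A_{8}, Milnor number mu = 8.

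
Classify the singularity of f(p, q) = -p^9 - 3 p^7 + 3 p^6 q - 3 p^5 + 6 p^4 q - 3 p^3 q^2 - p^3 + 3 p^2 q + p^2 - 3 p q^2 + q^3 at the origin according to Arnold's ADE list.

A2

The Hessian of f at 0 has rank 1. Corank 1: A-series; mu = 2 gives A_2.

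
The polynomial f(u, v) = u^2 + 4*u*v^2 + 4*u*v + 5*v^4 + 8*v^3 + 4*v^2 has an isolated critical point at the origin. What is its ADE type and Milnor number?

The Hessian of f at 0 has rank 1. Corank 1: A-series; mu = 3 gives A_3.

Type A3, Milnor number mu = 3.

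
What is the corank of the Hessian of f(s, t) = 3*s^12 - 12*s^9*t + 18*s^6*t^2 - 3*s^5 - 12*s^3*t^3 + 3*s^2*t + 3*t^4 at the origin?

2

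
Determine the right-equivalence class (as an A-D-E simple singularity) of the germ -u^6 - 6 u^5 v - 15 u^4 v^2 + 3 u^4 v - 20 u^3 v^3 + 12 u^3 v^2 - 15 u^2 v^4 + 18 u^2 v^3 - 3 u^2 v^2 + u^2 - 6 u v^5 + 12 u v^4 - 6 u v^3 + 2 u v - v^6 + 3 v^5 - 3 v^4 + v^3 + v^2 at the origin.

A_{2}

The Hessian of f at 0 has rank 1. Corank 1: A-series; mu = 2 gives A_2.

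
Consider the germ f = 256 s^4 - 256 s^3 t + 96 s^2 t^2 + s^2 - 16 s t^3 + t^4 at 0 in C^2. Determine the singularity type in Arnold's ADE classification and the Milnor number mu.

Type A3, Milnor number mu = 3.

The Hessian of f at 0 has rank 1. Corank 1: A-series; mu = 3 gives A_3.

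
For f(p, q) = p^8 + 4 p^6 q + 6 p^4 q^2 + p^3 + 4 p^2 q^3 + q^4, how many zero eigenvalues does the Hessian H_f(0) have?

2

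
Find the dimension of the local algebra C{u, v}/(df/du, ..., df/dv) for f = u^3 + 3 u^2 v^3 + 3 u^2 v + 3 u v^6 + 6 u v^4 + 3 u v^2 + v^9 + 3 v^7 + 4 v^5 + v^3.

8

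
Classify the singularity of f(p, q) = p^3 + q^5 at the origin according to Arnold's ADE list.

E_{8}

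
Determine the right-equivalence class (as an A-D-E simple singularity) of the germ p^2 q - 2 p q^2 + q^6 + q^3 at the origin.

D_{7}

The Hessian of f at 0 is [[0, 0], [0, 0]] with rank 0, so corank 2. A Groebner basis of the Jacobian ideal J(f) in C{p,q} is {p^2/6 + q^5 - q^2/6, p^3 - q^3, p*q - q^2}; counting standard monomials gives mu = 7. Corank 2; j^3 = q*(p - q)^2 has shape L^2 M (L != M), so D-series; mu = 7 gives D_7.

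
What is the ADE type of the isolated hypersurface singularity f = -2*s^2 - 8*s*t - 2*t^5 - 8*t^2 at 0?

A4

The Hessian of f at 0 is [[-4, -8], [-8, -16]] with rank 1, so corank 1. A Groebner basis of the Jacobian ideal J(f) in C{s,t} is {t^4, s + 2*t}; counting standard monomials gives mu = 4. Corank 1: A-series; mu = 4 gives A_4.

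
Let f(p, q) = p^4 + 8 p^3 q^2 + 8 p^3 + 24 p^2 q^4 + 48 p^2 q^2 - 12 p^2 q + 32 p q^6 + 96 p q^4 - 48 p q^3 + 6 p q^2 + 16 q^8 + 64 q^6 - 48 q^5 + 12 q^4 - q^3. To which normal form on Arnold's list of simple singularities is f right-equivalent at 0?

E_6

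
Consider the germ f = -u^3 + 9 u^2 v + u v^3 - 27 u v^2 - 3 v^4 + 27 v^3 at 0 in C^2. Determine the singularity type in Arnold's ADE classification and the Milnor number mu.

Type E_7, Milnor number mu = 7.

The Hessian of f at 0 has rank 0. Corank 2; j^3 = -(u - 3*v)^3 is a perfect cube, so E-series; the 4-jet and mu = 7 give E_7.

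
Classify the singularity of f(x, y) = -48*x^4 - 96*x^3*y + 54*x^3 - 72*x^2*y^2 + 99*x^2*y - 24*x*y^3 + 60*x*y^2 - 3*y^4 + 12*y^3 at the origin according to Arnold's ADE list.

D5

The Hessian of f at 0 has rank 0. Corank 2; j^3 = 3*(2*x + y)*(3*x + 2*y)^2 has shape L^2 M (L != M), so D-series; mu = 5 gives D_5.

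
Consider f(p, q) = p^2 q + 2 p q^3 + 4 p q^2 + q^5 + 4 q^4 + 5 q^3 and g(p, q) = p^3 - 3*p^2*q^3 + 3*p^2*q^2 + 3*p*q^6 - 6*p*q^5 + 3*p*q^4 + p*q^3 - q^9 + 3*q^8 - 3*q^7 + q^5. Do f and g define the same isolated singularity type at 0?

No.

The Hessian of f at 0 is [[0, 0], [0, 0]] with rank 0, so corank 2. A Groebner basis of the Jacobian ideal J(f) in C{p,q} is {q^3, p^2 - q^2, p*q + 2*q^2}; counting standard monomials gives mu = 4. Corank 2; j^3 = q*(p^2 + 4*p*q + 5*q^2) splits into three distinct lines over C (the quadratic factor has nonzero discriminant), so D_4. The Hessian of g at 0 is [[0, 0], [0, 0]] with rank 0, so corank 2. A Groebner basis of the Jacobian ideal J(g) in C{p,q} is {-p^2 + q^4 - q^3/3, p^3, p^2*q + p^2/3 + q^3/9, p^2 + p*q^2 + q^3/3}; counting standard monomials gives mu = 7. Corank 2; j^3 = p^3 is a perfect cube, so E-series; the 4-jet and mu = 7 give E_7. f is D_4 but g is E_7, hence not right-equivalent.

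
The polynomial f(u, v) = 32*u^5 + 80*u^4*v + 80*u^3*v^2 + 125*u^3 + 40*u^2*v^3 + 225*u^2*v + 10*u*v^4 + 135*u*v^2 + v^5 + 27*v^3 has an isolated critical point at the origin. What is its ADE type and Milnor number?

Type E_{8}, Milnor number mu = 8.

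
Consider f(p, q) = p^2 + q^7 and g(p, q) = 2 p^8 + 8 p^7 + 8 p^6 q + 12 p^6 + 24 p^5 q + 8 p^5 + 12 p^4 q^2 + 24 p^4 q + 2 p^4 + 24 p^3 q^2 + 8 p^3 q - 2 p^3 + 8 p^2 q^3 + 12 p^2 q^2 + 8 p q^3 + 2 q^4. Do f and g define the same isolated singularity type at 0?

No.

The Hessian of f at 0 has rank 1. Corank 1: A-series; mu = 6 gives A_6. The Hessian of g at 0 has rank 0. Corank 2; j^3 = -2*p^3 is a perfect cube, so E-series; the 4-jet and mu = 6 give E_6. f is A_6 but g is E_6, hence not right-equivalent.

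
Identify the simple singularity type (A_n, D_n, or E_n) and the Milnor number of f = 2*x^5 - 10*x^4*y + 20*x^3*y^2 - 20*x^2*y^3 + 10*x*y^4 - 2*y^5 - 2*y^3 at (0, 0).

Type E8, Milnor number mu = 8.

The Hessian of f at 0 has rank 0. Corank 2; j^3 = -2*y^3 is a perfect cube, so E-series; the 5-jet and mu = 8 give E_8.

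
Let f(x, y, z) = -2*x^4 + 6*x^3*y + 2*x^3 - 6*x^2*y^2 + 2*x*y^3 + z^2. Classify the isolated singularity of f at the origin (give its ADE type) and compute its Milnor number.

Type E_7, Milnor number mu = 7.

The Hessian of f at 0 has rank 1. Corank 2; j^3 = 2*x^3 is a perfect cube, so E-series; the 4-jet and mu = 7 give E_7.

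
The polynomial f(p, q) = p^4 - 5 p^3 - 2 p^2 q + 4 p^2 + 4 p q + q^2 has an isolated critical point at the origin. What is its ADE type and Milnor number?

Type A2, Milnor number mu = 2.

The Hessian of f at 0 has rank 1. Corank 1: A-series; mu = 2 gives A_2.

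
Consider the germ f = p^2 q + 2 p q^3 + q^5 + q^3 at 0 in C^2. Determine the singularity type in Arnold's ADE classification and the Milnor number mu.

The Hessian of f at 0 is [[0, 0], [0, 0]] with rank 0, so corank 2. A Groebner basis of the Jacobian ideal J(f) in C{p,q} is {q^3, p^2 + 3*q^2, p*q}; counting standard monomials gives mu = 4. Corank 2; j^3 = q*(p^2 + q^2) splits into three distinct lines over C (the quadratic factor has nonzero discriminant), so D_4.

Type D4, Milnor number mu = 4.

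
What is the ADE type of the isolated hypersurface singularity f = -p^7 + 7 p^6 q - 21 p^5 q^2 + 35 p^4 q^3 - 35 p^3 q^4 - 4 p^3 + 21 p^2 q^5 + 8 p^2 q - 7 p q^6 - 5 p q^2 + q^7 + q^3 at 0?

D_{8}

The Hessian of f at 0 is [[0, 0], [0, 0]] with rank 0, so corank 2. A Groebner basis of the Jacobian ideal J(f) in C{p,q} is {128*p*q/7 + q^6 - 64*q^2/7, p*q^2 - q^3/2, p^2 - 3*p*q/2 + q^2/2}; counting standard monomials gives mu = 8. Corank 2; j^3 = -(p - q)*(2*p - q)^2 has shape L^2 M (L != M), so D-series; mu = 8 gives D_8.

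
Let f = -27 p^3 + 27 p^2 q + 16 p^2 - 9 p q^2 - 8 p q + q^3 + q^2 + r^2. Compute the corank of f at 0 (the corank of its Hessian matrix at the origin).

Hessian at 0 has rank 2.

1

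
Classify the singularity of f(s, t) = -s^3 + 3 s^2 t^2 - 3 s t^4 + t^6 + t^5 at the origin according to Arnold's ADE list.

The Hessian of f at 0 has rank 0. Corank 2; j^3 = -s^3 is a perfect cube, so E-series; the 5-jet and mu = 8 give E_8.

E8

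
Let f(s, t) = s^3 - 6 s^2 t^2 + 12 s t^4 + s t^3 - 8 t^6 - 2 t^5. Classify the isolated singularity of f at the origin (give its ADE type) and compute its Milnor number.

Type E_{7}, Milnor number mu = 7.

The Hessian of f at 0 has rank 0. Corank 2; j^3 = s^3 is a perfect cube, so E-series; the 4-jet and mu = 7 give E_7.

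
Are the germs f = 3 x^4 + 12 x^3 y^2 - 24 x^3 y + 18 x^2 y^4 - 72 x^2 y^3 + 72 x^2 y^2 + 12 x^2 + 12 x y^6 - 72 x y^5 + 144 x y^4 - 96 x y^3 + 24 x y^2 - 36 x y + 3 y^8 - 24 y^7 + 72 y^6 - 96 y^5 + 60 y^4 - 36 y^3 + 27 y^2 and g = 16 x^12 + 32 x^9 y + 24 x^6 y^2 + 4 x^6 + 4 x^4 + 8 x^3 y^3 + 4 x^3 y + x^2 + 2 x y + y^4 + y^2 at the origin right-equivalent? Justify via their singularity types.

Yes.

The Hessian of f at 0 is [[24, -36], [-36, 54]] with rank 1, so corank 1. A Groebner basis of the Jacobian ideal J(f) in C{x,y} is {x^2 + 9*x/4 - 27*y/8, x*y + 3*x/2 - 9*y/4, x + y^2 - 3*y/2}; counting standard monomials gives mu = 3. Corank 1: A-series; mu = 3 gives A_3. The Hessian of g at 0 is [[2, 2], [2, 2]] with rank 1, so corank 1. A Groebner basis of the Jacobian ideal J(g) in C{x,y} is {y^3, x + y}; counting standard monomials gives mu = 3. Corank 1: A-series; mu = 3 gives A_3. Both have type A_3, hence right-equivalent.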